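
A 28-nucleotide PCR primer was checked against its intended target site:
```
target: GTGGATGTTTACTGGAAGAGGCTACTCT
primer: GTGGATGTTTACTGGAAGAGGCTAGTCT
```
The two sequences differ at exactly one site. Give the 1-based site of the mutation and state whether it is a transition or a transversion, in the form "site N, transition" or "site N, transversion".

Site 25 changes C→G. C is a pyrimidine and G is a purine, so this is a transversion.

site 25, transversion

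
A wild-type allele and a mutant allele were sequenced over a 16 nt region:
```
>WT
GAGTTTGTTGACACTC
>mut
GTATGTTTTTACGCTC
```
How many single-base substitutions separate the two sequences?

Mismatches (1-based): position 2: A→T; position 3: G→A; position 5: T→G; position 7: G→T; position 10: G→T; position 13: A→G.

6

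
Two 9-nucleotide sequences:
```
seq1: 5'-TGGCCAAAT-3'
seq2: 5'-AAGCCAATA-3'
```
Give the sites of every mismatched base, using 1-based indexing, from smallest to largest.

1, 2, 8, 9

Differences at site 1 (T→A), site 2 (G→A), site 8 (A→T), site 9 (T→A).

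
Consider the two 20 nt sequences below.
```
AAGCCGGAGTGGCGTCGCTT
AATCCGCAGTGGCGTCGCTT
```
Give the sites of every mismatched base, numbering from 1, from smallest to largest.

Differences at site 3 (G→T), site 7 (G→C).

3, 7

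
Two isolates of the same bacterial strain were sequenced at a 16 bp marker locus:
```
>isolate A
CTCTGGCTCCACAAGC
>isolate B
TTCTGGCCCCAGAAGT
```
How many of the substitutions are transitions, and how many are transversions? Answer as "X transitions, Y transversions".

Mismatches (1-based):
position 1: C→T (pyrimidine→pyrimidine, transition)
position 8: T→C (pyrimidine→pyrimidine, transition)
position 12: C→G (pyrimidine→purine, transversion)
position 16: C→T (pyrimidine→pyrimidine, transition)

3 transitions, 1 transversion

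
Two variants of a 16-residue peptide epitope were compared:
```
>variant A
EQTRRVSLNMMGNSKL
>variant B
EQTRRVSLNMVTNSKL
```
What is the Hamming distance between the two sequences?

Comparing position by position, 2 positions differ: 11 (M/V), 12 (G/T).

2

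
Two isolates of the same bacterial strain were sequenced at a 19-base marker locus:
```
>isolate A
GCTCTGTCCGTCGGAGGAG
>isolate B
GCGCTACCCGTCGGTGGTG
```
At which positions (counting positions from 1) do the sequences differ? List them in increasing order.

3, 6, 7, 15, 18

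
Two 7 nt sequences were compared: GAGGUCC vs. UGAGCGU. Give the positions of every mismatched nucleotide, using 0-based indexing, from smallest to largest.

Differences at position 0 (G→U), position 1 (A→G), position 2 (G→A), position 4 (U→C), position 5 (C→G), position 6 (C→U).

0, 1, 2, 4, 5, 6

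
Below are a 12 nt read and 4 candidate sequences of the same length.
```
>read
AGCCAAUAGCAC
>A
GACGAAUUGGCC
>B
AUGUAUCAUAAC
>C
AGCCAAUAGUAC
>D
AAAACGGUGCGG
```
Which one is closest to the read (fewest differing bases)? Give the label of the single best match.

C

A differs at 6 bases; B differs at 7 bases; C differs at 1 base; D differs at 9 bases. The closest is C.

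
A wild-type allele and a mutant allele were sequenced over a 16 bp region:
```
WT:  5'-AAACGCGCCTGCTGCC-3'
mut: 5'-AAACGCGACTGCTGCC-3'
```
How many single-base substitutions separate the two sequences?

Comparing position by position, 1 base differs: 8 (C/A).

1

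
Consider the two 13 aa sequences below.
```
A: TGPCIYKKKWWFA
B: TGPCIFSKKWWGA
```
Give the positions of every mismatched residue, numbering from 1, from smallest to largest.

Scanning 1-based: 6: Y/F; 7: K/S; 12: F/G.

6, 7, 12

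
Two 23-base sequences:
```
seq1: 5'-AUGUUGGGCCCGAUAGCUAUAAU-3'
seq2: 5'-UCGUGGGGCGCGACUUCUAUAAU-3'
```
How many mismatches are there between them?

The sequences differ at sites 1, 2, 5, 10, 14, 15, 16 (1-based) — 7 in total.

7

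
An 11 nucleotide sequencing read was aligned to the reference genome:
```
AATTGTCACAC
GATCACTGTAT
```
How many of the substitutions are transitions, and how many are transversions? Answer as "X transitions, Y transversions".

8 transitions, 0 transversions

Mismatches (1-based):
base 1: A→G (purine→purine, transition)
base 4: T→C (pyrimidine→pyrimidine, transition)
base 5: G→A (purine→purine, transition)
base 6: T→C (pyrimidine→pyrimidine, transition)
base 7: C→T (pyrimidine→pyrimidine, transition)
base 8: A→G (purine→purine, transition)
base 9: C→T (pyrimidine→pyrimidine, transition)
base 11: C→T (pyrimidine→pyrimidine, transition)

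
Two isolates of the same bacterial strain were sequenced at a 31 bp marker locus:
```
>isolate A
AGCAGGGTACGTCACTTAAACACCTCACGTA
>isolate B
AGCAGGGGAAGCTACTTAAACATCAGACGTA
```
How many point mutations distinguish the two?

Mismatches (1-based): site 8: T→G; site 10: C→A; site 12: T→C; site 13: C→T; site 23: C→T; site 25: T→A; site 26: C→G.

7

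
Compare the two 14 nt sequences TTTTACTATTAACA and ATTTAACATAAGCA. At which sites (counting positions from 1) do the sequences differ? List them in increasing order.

1, 6, 7, 10, 12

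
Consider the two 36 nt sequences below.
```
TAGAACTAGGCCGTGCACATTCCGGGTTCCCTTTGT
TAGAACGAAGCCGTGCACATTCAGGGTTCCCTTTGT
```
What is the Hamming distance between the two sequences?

3

Mismatches (1-based): base 7: T→G; base 9: G→A; base 23: C→A.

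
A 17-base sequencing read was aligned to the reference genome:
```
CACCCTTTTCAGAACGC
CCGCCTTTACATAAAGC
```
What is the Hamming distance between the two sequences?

5

Comparing position by position, 5 positions differ: 2 (A/C), 3 (C/G), 9 (T/A), 12 (G/T), 15 (C/A).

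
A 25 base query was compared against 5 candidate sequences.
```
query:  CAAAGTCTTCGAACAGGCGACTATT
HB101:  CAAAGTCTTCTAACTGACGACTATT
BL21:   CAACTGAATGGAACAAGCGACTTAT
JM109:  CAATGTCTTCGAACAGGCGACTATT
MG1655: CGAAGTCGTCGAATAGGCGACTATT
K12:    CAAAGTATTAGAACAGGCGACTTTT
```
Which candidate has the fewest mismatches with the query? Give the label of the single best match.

HB101 differs at 3 positions; BL21 differs at 9 positions; JM109 differs at 1 position; MG1655 differs at 3 positions; K12 differs at 3 positions. The closest is JM109.

JM109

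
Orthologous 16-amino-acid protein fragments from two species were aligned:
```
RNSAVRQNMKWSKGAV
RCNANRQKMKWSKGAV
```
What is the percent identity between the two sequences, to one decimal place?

4 positions differ (2, 3, 5, 8), so 12 of 16 match: 12/16 = 75%.

75.0%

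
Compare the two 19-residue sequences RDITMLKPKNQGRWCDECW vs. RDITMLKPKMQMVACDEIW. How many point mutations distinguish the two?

The sequences differ at residues 10, 12, 13, 14, 18 (1-based) — 5 in total.

5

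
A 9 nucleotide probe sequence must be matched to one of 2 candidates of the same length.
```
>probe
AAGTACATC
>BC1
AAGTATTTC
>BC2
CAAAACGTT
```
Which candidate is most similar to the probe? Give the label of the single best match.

Hamming distances to probe — BC1: 2; BC2: 5.
Smallest is BC1 with 2 mismatches.

BC1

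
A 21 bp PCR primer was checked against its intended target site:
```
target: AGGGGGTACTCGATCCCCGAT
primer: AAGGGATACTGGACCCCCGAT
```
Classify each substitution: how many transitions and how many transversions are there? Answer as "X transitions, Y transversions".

Mismatches (1-based):
site 2: G→A (purine→purine, transition)
site 6: G→A (purine→purine, transition)
site 11: C→G (pyrimidine→purine, transversion)
site 14: T→C (pyrimidine→pyrimidine, transition)

3 transitions, 1 transversion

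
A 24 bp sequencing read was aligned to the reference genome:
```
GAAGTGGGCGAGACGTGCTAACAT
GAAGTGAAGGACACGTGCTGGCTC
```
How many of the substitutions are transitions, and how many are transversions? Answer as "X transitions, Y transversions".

5 transitions, 3 transversions

Mismatches (1-based):
position 7: G→A (purine→purine, transition)
position 8: G→A (purine→purine, transition)
position 9: C→G (pyrimidine→purine, transversion)
position 12: G→C (purine→pyrimidine, transversion)
position 20: A→G (purine→purine, transition)
position 21: A→G (purine→purine, transition)
position 23: A→T (purine→pyrimidine, transversion)
position 24: T→C (pyrimidine→pyrimidine, transition)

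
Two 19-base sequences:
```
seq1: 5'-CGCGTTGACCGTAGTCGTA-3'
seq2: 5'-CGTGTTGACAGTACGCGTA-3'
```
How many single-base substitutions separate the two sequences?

4

Comparing position by position, 4 sites differ: 3 (C/T), 10 (C/A), 14 (G/C), 15 (T/G).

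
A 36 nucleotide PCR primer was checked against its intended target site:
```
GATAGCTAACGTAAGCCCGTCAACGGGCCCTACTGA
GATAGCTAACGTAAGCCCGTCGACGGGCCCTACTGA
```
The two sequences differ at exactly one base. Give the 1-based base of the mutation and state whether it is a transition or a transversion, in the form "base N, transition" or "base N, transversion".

base 22, transition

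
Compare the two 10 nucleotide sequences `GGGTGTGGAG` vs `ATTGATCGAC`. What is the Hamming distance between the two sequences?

7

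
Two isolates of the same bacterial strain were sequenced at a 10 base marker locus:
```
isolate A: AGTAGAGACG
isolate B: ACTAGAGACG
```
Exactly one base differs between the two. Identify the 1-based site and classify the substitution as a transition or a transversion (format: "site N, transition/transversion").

site 2, transversion

Site 2 changes G→C. G is a purine and C is a pyrimidine, so this is a transversion.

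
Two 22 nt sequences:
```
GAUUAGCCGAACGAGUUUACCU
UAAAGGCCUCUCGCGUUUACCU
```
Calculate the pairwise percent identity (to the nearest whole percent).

64%

8 positions differ (1, 3, 4, 5, 9, 10, 11, 14), so 14 of 22 match: 14/22 = 63.64%.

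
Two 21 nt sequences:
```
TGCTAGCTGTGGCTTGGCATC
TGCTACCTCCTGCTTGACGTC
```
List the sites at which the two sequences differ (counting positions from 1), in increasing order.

Scanning 1-based: 6: G/C; 9: G/C; 10: T/C; 11: G/T; 17: G/A; 19: A/G.

6, 9, 10, 11, 17, 19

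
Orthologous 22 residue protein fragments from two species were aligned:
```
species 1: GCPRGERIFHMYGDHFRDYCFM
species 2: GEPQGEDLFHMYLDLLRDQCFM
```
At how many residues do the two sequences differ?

8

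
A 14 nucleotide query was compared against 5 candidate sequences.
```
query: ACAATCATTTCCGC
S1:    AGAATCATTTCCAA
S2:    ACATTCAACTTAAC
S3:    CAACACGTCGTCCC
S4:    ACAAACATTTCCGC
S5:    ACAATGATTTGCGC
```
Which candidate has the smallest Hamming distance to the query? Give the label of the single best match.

S1 differs at 3 sites; S2 differs at 6 sites; S3 differs at 9 sites; S4 differs at 1 site; S5 differs at 2 sites. The closest is S4.

S4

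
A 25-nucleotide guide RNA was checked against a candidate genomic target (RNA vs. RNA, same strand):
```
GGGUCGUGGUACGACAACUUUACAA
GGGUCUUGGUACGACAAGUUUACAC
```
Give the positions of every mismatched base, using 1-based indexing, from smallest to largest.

Scanning 1-based: 6: G/U; 18: C/G; 25: A/C.

6, 18, 25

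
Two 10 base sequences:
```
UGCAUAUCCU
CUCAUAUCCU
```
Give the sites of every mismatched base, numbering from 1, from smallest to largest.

1, 2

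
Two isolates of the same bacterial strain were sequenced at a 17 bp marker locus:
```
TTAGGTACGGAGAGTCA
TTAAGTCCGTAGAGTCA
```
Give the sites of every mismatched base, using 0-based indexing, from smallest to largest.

3, 6, 9

Scanning 0-based: 3: G/A; 6: A/C; 9: G/T.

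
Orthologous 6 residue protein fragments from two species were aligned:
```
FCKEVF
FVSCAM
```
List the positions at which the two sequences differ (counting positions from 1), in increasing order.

2, 3, 4, 5, 6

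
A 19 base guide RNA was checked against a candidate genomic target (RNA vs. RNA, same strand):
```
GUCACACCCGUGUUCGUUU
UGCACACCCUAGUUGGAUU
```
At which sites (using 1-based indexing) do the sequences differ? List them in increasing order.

Scanning 1-based: 1: G/U; 2: U/G; 10: G/U; 11: U/A; 15: C/G; 17: U/A.

1, 2, 10, 11, 15, 17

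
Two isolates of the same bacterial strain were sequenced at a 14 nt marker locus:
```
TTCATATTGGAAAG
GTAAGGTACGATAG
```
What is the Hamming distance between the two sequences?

Comparing position by position, 7 sites differ: 1 (T/G), 3 (C/A), 5 (T/G), 6 (A/G), 8 (T/A), 9 (G/C), 12 (A/T).

7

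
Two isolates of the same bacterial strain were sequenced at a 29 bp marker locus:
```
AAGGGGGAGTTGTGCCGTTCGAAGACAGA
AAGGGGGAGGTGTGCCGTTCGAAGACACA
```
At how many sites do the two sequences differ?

Mismatches (1-based): site 10: T→G; site 28: G→C.

2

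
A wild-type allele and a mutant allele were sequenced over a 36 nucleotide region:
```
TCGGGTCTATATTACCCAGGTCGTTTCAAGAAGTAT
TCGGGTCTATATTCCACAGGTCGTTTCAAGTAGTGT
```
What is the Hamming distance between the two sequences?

4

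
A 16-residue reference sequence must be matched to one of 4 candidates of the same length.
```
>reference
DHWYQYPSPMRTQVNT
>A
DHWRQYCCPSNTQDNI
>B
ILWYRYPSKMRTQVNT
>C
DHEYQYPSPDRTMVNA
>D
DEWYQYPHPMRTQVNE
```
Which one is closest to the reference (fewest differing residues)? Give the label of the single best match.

A differs at 7 residues; B differs at 4 residues; C differs at 4 residues; D differs at 3 residues. The closest is D.

D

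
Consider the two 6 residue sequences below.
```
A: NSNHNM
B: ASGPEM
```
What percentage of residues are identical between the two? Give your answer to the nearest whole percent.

4 positions differ (1, 3, 4, 5), so 2 of 6 match: 2/6 = 33.33%.

33%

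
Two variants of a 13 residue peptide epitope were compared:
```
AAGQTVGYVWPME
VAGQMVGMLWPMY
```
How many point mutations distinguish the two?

5

Mismatches (1-based): position 1: A→V; position 5: T→M; position 8: Y→M; position 9: V→L; position 13: E→Y.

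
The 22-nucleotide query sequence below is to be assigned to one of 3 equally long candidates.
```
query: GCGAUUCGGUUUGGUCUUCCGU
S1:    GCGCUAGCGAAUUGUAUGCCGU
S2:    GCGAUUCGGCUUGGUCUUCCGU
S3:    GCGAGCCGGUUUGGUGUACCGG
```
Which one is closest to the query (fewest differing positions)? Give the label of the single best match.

S2

Hamming distances to query — S1: 9; S2: 1; S3: 5.
Smallest is S2 with 1 mismatch.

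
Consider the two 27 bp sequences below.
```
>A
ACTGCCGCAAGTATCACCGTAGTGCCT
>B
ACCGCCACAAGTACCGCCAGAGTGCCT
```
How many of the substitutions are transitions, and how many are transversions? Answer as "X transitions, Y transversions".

5 transitions, 1 transversion

Transitions (purine↔purine or pyrimidine↔pyrimidine): 3 T→C, 7 G→A, 14 T→C, 16 A→G, 19 G→A.
Transversions (purine↔pyrimidine): 20 T→G.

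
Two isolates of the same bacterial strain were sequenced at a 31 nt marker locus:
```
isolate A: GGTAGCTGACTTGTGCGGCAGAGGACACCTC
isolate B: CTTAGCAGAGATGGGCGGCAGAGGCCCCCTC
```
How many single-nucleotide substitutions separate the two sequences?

8

Comparing position by position, 8 bases differ: 1 (G/C), 2 (G/T), 7 (T/A), 10 (C/G), 11 (T/A), 14 (T/G), 25 (A/C), 27 (A/C).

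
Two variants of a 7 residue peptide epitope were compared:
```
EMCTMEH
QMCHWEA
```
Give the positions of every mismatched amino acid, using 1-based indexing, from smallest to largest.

Differences at position 1 (E→Q), position 4 (T→H), position 5 (M→W), position 7 (H→A).

1, 4, 5, 7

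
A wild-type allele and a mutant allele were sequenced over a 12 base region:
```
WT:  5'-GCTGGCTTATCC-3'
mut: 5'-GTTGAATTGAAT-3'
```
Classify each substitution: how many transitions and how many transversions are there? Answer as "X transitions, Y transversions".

Mismatches (1-based):
position 2: C→T (pyrimidine→pyrimidine, transition)
position 5: G→A (purine→purine, transition)
position 6: C→A (pyrimidine→purine, transversion)
position 9: A→G (purine→purine, transition)
position 10: T→A (pyrimidine→purine, transversion)
position 11: C→A (pyrimidine→purine, transversion)
position 12: C→T (pyrimidine→pyrimidine, transition)

4 transitions, 3 transversions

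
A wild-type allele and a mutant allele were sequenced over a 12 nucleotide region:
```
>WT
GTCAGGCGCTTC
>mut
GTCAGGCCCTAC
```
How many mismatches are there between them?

2

The sequences differ at sites 8, 11 (1-based) — 2 in total.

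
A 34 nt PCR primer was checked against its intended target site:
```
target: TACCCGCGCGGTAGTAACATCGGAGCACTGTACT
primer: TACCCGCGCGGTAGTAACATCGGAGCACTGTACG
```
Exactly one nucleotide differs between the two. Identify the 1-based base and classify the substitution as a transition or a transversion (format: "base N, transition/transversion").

The sequences differ only at base 34: T→G (pyrimidine→purine), a transversion.

base 34, transversion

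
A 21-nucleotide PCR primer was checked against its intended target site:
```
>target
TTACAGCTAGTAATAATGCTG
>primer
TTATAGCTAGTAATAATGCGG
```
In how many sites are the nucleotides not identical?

Mismatches (1-based): site 4: C→T; site 20: T→G.

2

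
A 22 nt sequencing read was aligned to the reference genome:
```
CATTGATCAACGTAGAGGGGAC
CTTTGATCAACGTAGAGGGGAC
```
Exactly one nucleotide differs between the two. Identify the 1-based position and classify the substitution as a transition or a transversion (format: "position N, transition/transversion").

Position 2 changes A→T. A is a purine and T is a pyrimidine, so this is a transversion.

position 2, transversion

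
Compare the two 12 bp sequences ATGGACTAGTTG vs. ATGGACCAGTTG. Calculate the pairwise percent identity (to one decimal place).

1 position differs (7), so 11 of 12 match: 11/12 = 91.67%.

91.7%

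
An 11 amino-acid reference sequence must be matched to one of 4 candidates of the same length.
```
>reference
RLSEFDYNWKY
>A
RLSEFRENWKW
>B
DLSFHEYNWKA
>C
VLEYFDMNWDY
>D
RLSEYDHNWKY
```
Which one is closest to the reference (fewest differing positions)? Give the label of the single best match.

D

Hamming distances to reference — A: 3; B: 5; C: 5; D: 2.
Smallest is D with 2 mismatches.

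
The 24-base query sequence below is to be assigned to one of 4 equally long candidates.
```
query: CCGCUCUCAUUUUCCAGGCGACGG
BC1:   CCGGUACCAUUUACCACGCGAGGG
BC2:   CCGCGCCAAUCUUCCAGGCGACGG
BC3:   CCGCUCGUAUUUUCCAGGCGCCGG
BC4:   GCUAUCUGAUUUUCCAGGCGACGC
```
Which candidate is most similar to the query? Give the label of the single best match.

BC3

Hamming distances to query — BC1: 6; BC2: 4; BC3: 3; BC4: 5.
Smallest is BC3 with 3 mismatches.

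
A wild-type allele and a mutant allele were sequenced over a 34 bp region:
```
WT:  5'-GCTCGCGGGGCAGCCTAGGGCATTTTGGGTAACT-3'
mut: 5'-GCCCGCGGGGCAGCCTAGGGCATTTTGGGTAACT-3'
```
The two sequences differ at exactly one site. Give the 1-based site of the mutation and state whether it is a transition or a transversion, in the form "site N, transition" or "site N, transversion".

The sequences differ only at site 3: T→C (pyrimidine→pyrimidine), a transition.

site 3, transition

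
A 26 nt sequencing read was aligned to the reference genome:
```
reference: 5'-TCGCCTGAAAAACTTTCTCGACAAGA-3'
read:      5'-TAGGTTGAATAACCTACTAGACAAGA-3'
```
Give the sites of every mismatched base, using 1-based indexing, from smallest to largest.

2, 4, 5, 10, 14, 16, 19

Scanning 1-based: 2: C/A; 4: C/G; 5: C/T; 10: A/T; 14: T/C; 16: T/A; 19: C/A.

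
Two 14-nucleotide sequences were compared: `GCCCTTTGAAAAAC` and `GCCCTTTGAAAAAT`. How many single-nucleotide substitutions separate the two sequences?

1

The sequences differ at positions 14 (1-based) — 1 in total.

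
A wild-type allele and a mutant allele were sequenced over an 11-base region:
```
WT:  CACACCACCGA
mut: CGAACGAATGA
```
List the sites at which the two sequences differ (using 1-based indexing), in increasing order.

2, 3, 6, 8, 9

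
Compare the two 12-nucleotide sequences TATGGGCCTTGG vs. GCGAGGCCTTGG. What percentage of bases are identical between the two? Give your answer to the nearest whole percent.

67%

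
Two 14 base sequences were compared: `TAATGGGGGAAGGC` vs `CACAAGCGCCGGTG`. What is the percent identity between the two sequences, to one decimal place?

28.6%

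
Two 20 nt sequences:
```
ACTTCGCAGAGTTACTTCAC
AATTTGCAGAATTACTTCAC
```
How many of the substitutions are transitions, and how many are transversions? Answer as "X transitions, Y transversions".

2 transitions, 1 transversion

Transitions (purine↔purine or pyrimidine↔pyrimidine): 5 C→T, 11 G→A.
Transversions (purine↔pyrimidine): 2 C→A.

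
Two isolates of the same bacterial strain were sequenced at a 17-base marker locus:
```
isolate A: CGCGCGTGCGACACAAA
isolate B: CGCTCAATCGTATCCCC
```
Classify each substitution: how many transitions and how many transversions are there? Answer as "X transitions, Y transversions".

1 transition, 9 transversions

Transitions (purine↔purine or pyrimidine↔pyrimidine): 6 G→A.
Transversions (purine↔pyrimidine): 4 G→T, 7 T→A, 8 G→T, 11 A→T, 12 C→A, 13 A→T, 15 A→C, 16 A→C, 17 A→C.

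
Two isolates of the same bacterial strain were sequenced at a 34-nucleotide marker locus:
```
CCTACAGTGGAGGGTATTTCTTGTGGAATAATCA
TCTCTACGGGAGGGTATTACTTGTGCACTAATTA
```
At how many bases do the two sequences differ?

Comparing position by position, 9 bases differ: 1 (C/T), 4 (A/C), 5 (C/T), 7 (G/C), 8 (T/G), 19 (T/A), 26 (G/C), 28 (A/C), 33 (C/T).

9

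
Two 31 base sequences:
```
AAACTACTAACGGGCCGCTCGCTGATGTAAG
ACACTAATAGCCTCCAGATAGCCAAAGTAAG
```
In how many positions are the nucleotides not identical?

Comparing position by position, 12 positions differ: 2 (A/C), 7 (C/A), 10 (A/G), 12 (G/C), 13 (G/T), 14 (G/C), 16 (C/A), 18 (C/A), 20 (C/A), 23 (T/C), 24 (G/A), 26 (T/A).

12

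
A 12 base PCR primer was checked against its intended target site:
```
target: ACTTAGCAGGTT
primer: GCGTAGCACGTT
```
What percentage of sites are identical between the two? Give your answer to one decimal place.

75.0%

3 positions differ (1, 3, 9), so 9 of 12 match: 9/12 = 75%.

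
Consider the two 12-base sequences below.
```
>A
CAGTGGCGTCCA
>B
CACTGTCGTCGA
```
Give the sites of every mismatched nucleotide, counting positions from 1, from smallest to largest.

Scanning 1-based: 3: G/C; 6: G/T; 11: C/G.

3, 6, 11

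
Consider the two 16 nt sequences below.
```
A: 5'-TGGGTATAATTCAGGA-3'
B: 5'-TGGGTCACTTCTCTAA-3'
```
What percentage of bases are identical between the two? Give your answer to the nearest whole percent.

9 positions differ (6, 7, 8, 9, 11, 12, 13, 14, 15), so 7 of 16 match: 7/16 = 43.75%.

44%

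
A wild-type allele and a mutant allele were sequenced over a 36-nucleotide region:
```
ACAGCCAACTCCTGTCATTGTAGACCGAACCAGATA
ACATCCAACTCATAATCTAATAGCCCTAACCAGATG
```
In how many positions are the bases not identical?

The sequences differ at positions 4, 12, 14, 15, 16, 17, 19, 20, 24, 27, 36 (1-based) — 11 in total.

11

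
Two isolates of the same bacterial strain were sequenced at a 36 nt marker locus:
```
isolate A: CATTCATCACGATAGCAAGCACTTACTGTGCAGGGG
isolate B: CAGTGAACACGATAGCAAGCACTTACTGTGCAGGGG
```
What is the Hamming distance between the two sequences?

3

The sequences differ at bases 3, 5, 7 (1-based) — 3 in total.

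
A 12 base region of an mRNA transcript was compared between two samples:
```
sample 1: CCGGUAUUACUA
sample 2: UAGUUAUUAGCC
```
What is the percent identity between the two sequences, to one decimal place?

Mismatches at positions 1, 2, 4, 10, 11, 12 (1-based): 6 of 12.
Identical positions: 6/12 = 50% → 50.0%.

50.0%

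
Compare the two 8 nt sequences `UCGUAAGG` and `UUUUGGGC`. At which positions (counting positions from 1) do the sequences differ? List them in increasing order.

2, 3, 5, 6, 8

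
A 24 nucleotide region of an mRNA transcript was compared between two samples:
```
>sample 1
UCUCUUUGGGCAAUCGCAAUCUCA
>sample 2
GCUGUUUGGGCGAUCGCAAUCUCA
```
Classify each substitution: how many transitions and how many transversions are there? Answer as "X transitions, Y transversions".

Transitions (purine↔purine or pyrimidine↔pyrimidine): 12 A→G.
Transversions (purine↔pyrimidine): 1 U→G, 4 C→G.

1 transition, 2 transversions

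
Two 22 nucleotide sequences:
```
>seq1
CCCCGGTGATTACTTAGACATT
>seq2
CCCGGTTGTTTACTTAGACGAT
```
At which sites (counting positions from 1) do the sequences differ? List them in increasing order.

Differences at site 4 (C→G), site 6 (G→T), site 9 (A→T), site 20 (A→G), site 21 (T→A).

4, 6, 9, 20, 21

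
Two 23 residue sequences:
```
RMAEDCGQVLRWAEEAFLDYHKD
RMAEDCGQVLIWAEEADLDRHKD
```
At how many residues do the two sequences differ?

3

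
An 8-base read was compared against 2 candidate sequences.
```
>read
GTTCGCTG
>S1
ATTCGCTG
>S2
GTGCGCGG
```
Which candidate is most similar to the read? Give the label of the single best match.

S1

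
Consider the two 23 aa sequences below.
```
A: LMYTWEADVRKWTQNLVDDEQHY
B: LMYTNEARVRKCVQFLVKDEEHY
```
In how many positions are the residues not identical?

7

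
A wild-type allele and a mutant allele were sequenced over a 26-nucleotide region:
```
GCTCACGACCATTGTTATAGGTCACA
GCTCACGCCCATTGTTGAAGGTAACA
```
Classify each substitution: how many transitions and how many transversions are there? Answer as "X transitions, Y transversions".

1 transition, 3 transversions

Transitions (purine↔purine or pyrimidine↔pyrimidine): 17 A→G.
Transversions (purine↔pyrimidine): 8 A→C, 18 T→A, 23 C→A.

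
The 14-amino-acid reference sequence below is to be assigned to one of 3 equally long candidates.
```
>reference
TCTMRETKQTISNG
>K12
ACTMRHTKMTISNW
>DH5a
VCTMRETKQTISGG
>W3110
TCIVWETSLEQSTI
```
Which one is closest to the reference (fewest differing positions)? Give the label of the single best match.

DH5a

Hamming distances to reference — K12: 4; DH5a: 2; W3110: 9.
Smallest is DH5a with 2 mismatches.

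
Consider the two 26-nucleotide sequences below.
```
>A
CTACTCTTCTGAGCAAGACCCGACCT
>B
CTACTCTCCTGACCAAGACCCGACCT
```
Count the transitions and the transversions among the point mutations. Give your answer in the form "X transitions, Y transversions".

1 transition, 1 transversion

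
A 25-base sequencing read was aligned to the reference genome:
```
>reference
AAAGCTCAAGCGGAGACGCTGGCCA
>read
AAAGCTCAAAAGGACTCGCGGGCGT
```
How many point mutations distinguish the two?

7

The sequences differ at sites 10, 11, 15, 16, 20, 24, 25 (1-based) — 7 in total.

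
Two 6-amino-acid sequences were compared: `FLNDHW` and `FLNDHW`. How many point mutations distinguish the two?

No positions differ; the sequences are identical.

0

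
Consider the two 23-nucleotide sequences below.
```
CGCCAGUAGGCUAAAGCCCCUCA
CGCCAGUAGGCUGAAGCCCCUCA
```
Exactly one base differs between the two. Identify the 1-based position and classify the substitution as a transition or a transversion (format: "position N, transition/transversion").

position 13, transition

The sequences differ only at position 13: A→G (purine→purine), a transition.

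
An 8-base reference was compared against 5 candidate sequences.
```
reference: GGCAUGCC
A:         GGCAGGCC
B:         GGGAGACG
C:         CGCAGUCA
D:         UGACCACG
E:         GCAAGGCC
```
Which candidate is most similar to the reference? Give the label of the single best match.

A differs at 1 base; B differs at 4 bases; C differs at 4 bases; D differs at 6 bases; E differs at 3 bases. The closest is A.

A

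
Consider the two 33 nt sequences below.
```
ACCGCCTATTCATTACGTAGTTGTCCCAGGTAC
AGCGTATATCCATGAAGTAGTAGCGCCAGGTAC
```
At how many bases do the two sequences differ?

The sequences differ at bases 2, 5, 6, 10, 14, 16, 22, 24, 25 (1-based) — 9 in total.

9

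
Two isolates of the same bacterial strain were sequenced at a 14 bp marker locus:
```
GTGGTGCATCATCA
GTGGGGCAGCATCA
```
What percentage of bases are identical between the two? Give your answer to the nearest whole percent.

86%

2 positions differ (5, 9), so 12 of 14 match: 12/14 = 85.71%.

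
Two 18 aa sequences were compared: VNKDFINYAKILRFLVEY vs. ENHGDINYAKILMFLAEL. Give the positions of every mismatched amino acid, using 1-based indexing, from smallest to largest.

1, 3, 4, 5, 13, 16, 18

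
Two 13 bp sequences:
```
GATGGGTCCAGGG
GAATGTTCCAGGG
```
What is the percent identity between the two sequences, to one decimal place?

76.9%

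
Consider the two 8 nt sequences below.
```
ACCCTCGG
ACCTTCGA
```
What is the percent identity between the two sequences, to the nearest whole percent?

75%

Mismatches at positions 4, 8 (1-based): 2 of 8.
Identical positions: 6/8 = 75% → 75%.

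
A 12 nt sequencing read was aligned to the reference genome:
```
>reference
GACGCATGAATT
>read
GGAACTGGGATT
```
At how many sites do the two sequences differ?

Comparing position by position, 6 sites differ: 2 (A/G), 3 (C/A), 4 (G/A), 6 (A/T), 7 (T/G), 9 (A/G).

6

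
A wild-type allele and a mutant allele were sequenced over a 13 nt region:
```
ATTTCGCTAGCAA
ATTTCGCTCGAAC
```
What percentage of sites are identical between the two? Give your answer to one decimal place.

76.9%

Mismatches at positions 9, 11, 13 (1-based): 3 of 13.
Identical positions: 10/13 = 76.92% → 76.9%.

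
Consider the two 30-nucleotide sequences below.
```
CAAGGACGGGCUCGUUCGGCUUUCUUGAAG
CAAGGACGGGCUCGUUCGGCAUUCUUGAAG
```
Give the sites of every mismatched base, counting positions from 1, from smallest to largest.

21

Scanning 1-based: 21: U/A.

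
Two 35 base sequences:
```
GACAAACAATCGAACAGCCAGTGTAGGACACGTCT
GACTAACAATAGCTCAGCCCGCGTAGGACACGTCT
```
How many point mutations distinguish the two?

6

The sequences differ at positions 4, 11, 13, 14, 20, 22 (1-based) — 6 in total.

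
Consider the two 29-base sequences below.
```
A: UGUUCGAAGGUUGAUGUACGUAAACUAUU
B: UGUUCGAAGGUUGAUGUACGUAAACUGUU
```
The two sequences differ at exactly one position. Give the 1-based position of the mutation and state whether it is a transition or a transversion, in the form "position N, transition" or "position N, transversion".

Position 27 changes A→G. A is a purine and G is a purine, so this is a transition.

position 27, transition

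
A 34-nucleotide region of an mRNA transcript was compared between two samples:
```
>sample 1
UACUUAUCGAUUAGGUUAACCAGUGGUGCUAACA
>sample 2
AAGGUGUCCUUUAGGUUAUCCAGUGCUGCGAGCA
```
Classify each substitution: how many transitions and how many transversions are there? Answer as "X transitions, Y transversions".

2 transitions, 8 transversions

Mismatches (1-based):
position 1: U→A (pyrimidine→purine, transversion)
position 3: C→G (pyrimidine→purine, transversion)
position 4: U→G (pyrimidine→purine, transversion)
position 6: A→G (purine→purine, transition)
position 9: G→C (purine→pyrimidine, transversion)
position 10: A→U (purine→pyrimidine, transversion)
position 19: A→U (purine→pyrimidine, transversion)
position 26: G→C (purine→pyrimidine, transversion)
position 30: U→G (pyrimidine→purine, transversion)
position 32: A→G (purine→purine, transition)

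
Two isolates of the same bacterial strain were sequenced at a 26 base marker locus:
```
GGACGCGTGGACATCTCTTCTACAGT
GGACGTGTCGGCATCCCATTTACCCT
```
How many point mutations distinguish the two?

8

The sequences differ at sites 6, 9, 11, 16, 18, 20, 24, 25 (1-based) — 8 in total.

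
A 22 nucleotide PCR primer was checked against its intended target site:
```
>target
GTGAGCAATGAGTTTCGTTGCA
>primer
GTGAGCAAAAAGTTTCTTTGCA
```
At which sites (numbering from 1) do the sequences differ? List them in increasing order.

Scanning 1-based: 9: T/A; 10: G/A; 17: G/T.

9, 10, 17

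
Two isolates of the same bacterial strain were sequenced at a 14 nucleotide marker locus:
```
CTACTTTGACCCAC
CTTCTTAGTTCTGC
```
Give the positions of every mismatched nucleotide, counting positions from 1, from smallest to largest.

Scanning 1-based: 3: A/T; 7: T/A; 9: A/T; 10: C/T; 12: C/T; 13: A/G.

3, 7, 9, 10, 12, 13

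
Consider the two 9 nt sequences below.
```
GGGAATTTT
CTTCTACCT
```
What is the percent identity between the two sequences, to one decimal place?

11.1%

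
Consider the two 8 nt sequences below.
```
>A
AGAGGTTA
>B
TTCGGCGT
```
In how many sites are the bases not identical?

Comparing position by position, 6 sites differ: 1 (A/T), 2 (G/T), 3 (A/C), 6 (T/C), 7 (T/G), 8 (A/T).

6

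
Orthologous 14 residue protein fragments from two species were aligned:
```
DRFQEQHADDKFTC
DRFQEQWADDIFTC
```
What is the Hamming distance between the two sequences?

2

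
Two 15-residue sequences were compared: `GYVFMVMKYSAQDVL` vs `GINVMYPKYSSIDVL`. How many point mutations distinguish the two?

7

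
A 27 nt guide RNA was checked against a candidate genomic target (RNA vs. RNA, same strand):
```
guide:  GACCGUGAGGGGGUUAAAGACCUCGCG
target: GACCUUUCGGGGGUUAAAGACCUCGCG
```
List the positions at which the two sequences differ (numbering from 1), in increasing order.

5, 7, 8

Differences at position 5 (G→U), position 7 (G→U), position 8 (A→C).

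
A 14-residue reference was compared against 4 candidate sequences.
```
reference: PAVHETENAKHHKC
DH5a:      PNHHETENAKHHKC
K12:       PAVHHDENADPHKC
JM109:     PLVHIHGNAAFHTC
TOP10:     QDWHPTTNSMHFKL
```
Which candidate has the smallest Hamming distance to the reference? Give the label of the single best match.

DH5a differs at 2 positions; K12 differs at 4 positions; JM109 differs at 7 positions; TOP10 differs at 9 positions. The closest is DH5a.

DH5a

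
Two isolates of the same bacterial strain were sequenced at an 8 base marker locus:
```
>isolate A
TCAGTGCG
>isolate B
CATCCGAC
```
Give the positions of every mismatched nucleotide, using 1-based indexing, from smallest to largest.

1, 2, 3, 4, 5, 7, 8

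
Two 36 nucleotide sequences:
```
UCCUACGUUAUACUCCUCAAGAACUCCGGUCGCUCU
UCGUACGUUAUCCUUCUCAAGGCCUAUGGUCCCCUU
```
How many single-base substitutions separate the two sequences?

10

The sequences differ at bases 3, 12, 15, 22, 23, 26, 27, 32, 34, 35 (1-based) — 10 in total.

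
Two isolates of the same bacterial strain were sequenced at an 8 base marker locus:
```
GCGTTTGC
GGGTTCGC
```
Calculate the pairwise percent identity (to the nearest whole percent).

Mismatches at positions 2, 6 (1-based): 2 of 8.
Identical positions: 6/8 = 75% → 75%.

75%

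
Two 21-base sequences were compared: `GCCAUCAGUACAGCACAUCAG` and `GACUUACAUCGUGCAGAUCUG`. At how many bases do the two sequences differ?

The sequences differ at bases 2, 4, 6, 7, 8, 10, 11, 12, 16, 20 (1-based) — 10 in total.

10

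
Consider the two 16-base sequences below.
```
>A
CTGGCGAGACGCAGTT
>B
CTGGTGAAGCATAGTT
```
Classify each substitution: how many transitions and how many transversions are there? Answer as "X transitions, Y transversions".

5 transitions, 0 transversions

Transitions (purine↔purine or pyrimidine↔pyrimidine): 5 C→T, 8 G→A, 9 A→G, 11 G→A, 12 C→T.
Transversions (purine↔pyrimidine): none.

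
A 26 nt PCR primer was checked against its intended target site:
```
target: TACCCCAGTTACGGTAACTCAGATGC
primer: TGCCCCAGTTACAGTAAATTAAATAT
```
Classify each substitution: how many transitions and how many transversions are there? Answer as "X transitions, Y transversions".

6 transitions, 1 transversion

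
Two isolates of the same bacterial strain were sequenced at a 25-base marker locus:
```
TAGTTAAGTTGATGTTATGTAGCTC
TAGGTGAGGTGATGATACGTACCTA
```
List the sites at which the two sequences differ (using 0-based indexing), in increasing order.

Scanning 0-based: 3: T/G; 5: A/G; 8: T/G; 14: T/A; 17: T/C; 21: G/C; 24: C/A.

3, 5, 8, 14, 17, 21, 24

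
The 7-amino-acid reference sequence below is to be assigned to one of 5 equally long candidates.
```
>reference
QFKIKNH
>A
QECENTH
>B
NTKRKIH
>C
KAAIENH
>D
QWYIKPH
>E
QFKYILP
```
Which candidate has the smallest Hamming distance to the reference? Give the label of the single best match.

A differs at 5 residues; B differs at 4 residues; C differs at 4 residues; D differs at 3 residues; E differs at 4 residues. The closest is D.

D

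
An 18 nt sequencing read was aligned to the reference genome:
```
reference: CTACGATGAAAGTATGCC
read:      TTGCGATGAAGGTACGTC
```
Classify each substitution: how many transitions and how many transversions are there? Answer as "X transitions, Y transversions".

5 transitions, 0 transversions

Transitions (purine↔purine or pyrimidine↔pyrimidine): 1 C→T, 3 A→G, 11 A→G, 15 T→C, 17 C→T.
Transversions (purine↔pyrimidine): none.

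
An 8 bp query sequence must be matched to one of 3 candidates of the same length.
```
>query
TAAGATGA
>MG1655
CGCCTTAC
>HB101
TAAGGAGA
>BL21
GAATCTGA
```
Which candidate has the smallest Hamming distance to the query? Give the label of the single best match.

HB101

MG1655 differs at 7 bases; HB101 differs at 2 bases; BL21 differs at 3 bases. The closest is HB101.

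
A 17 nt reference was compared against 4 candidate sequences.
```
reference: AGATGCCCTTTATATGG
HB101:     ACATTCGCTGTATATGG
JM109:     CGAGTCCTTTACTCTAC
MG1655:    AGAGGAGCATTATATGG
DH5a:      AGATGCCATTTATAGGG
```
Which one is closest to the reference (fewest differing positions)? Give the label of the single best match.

DH5a

Hamming distances to reference — HB101: 4; JM109: 9; MG1655: 4; DH5a: 2.
Smallest is DH5a with 2 mismatches.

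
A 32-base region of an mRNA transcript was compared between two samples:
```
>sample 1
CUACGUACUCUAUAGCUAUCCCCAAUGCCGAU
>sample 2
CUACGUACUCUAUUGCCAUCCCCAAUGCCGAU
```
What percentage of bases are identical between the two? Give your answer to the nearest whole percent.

94%

2 positions differ (14, 17), so 30 of 32 match: 30/32 = 93.75%.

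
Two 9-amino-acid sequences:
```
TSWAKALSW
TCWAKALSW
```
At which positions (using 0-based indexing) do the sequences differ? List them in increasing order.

Scanning 0-based: 1: S/C.

1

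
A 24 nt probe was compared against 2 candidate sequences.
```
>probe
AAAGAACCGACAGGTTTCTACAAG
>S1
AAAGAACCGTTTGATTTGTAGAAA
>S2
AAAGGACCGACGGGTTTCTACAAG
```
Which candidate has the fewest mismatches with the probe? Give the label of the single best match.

Hamming distances to probe — S1: 7; S2: 2.
Smallest is S2 with 2 mismatches.

S2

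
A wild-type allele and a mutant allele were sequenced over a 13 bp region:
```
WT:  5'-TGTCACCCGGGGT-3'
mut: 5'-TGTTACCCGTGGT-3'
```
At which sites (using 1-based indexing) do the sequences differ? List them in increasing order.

4, 10

Scanning 1-based: 4: C/T; 10: G/T.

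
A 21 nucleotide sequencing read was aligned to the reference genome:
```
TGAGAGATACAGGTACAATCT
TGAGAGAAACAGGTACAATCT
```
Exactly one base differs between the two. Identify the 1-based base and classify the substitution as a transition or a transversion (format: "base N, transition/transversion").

base 8, transversion

Base 8 changes T→A. T is a pyrimidine and A is a purine, so this is a transversion.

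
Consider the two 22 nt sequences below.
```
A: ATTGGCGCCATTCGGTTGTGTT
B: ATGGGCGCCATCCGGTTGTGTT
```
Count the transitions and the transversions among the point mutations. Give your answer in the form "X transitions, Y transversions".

Mismatches (1-based):
site 3: T→G (pyrimidine→purine, transversion)
site 12: T→C (pyrimidine→pyrimidine, transition)

1 transition, 1 transversion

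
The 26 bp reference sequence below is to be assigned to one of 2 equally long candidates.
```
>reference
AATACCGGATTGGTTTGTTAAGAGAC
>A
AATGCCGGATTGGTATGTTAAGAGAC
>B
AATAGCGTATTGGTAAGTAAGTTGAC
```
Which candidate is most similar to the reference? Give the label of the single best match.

A

A differs at 2 positions; B differs at 8 positions. The closest is A.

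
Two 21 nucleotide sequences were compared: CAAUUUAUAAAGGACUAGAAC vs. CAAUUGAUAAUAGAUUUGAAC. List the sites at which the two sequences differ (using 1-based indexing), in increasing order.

Differences at site 6 (U→G), site 11 (A→U), site 12 (G→A), site 15 (C→U), site 17 (A→U).

6, 11, 12, 15, 17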